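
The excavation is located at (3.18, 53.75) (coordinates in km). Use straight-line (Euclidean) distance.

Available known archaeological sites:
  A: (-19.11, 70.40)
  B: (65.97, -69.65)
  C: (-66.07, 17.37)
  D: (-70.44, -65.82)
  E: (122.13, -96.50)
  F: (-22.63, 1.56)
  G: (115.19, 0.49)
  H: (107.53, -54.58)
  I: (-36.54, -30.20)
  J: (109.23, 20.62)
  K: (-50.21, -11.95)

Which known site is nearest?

A

Distances from (3.18, 53.75):
A: √((-22.29)² + (16.65)²) = √(496.8441 + 277.2225) = 27.82 km
B: √((62.79)² + (-123.40)²) = √(3942.5841 + 15227.5600) = 138.46 km
C: √((-69.25)² + (-36.38)²) = √(4795.5625 + 1323.5044) = 78.22 km
D: √((-73.62)² + (-119.57)²) = √(5419.9044 + 14296.9849) = 140.42 km
E: √((118.95)² + (-150.25)²) = √(14149.1025 + 22575.0625) = 191.64 km
F: √((-25.81)² + (-52.19)²) = √(666.1561 + 2723.7961) = 58.22 km
G: √((112.01)² + (-53.26)²) = √(12546.2401 + 2836.6276) = 124.03 km
H: √((104.35)² + (-108.33)²) = √(10888.9225 + 11735.3889) = 150.41 km
I: √((-39.72)² + (-83.95)²) = √(1577.6784 + 7047.6025) = 92.87 km
J: √((106.05)² + (-33.13)²) = √(11246.6025 + 1097.5969) = 111.10 km
K: √((-53.39)² + (-65.70)²) = √(2850.4921 + 4316.4900) = 84.66 km
Minimum: A at 27.82 km.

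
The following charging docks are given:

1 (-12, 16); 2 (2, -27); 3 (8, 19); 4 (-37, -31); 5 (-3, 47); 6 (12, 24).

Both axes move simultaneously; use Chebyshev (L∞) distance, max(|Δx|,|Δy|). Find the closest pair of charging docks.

3 and 6

Pairwise distances:
3–6: max(|4|, |5|) = 5
1–3: max(|20|, |3|) = 20
5–6: max(|15|, |-23|) = 23
1–6: max(|24|, |8|) = 24
3–5: max(|-11|, |28|) = 28
1–5: max(|9|, |31|) = 31
2–4: max(|-39|, |-4|) = 39
1–2: max(|14|, |-43|) = 43
2–3: max(|6|, |46|) = 46
1–4: max(|-25|, |-47|) = 47
3–4: max(|-45|, |-50|) = 50
2–6: max(|10|, |51|) = 51
4–6: max(|49|, |55|) = 55
2–5: max(|-5|, |74|) = 74
4–5: max(|34|, |78|) = 78
Closest pair: 3–6 at 5.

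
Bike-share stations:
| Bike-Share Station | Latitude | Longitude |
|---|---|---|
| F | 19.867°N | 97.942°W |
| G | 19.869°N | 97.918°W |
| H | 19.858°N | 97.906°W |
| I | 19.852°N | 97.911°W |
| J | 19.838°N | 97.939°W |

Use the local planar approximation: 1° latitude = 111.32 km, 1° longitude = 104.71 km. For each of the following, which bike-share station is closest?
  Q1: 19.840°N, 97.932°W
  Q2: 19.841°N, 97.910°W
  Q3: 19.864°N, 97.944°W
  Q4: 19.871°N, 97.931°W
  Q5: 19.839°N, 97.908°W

Q1 at 19.840°N, 97.932°W:
  F: √((0.027·111.32)² + (-0.010·104.71)²) = √(9.03387 + 1.09642) = 3.183 km
  G: √((0.029·111.32)² + (0.014·104.71)²) = √(10.42179 + 2.14898) = 3.546 km
  H: √((0.018·111.32)² + (0.026·104.71)²) = √(4.01505 + 7.41179) = 3.380 km
  I: √((0.012·111.32)² + (0.021·104.71)²) = √(1.78447 + 4.83521) = 2.573 km
  J: √((-0.002·111.32)² + (-0.007·104.71)²) = √(0.04957 + 0.53725) = 0.766 km
  → nearest: J (0.766 km)
Q2 at 19.841°N, 97.910°W:
  F: √((0.026·111.32)² + (-0.032·104.71)²) = √(8.37709 + 11.22732) = 4.428 km
  G: √((0.028·111.32)² + (-0.008·104.71)²) = √(9.71544 + 0.70171) = 3.228 km
  H: √((0.017·111.32)² + (0.004·104.71)²) = √(3.58133 + 0.17543) = 1.938 km
  I: √((0.011·111.32)² + (-0.001·104.71)²) = √(1.49945 + 0.01096) = 1.229 km
  J: √((-0.003·111.32)² + (-0.029·104.71)²) = √(0.11153 + 9.22088) = 3.055 km
  → nearest: I (1.229 km)
Q3 at 19.864°N, 97.944°W:
  F: √((0.003·111.32)² + (0.002·104.71)²) = √(0.11153 + 0.04386) = 0.394 km
  G: √((0.005·111.32)² + (0.026·104.71)²) = √(0.30980 + 7.41179) = 2.779 km
  H: √((-0.006·111.32)² + (0.038·104.71)²) = √(0.44612 + 15.83228) = 4.035 km
  I: √((-0.012·111.32)² + (0.033·104.71)²) = √(1.78447 + 11.94000) = 3.705 km
  J: √((-0.026·111.32)² + (0.005·104.71)²) = √(8.37709 + 0.27410) = 2.941 km
  → nearest: F (0.394 km)
Q4 at 19.871°N, 97.931°W:
  F: √((-0.004·111.32)² + (-0.011·104.71)²) = √(0.19827 + 1.32667) = 1.235 km
  G: √((-0.002·111.32)² + (0.013·104.71)²) = √(0.04957 + 1.85295) = 1.379 km
  H: √((-0.013·111.32)² + (0.025·104.71)²) = √(2.09427 + 6.85262) = 2.991 km
  I: √((-0.019·111.32)² + (0.020·104.71)²) = √(4.47356 + 4.38567) = 2.976 km
  J: √((-0.033·111.32)² + (-0.008·104.71)²) = √(13.49504 + 0.70171) = 3.768 km
  → nearest: F (1.235 km)
Q5 at 19.839°N, 97.908°W:
  F: √((0.028·111.32)² + (-0.034·104.71)²) = √(9.71544 + 12.67460) = 4.732 km
  G: √((0.030·111.32)² + (-0.010·104.71)²) = √(11.15293 + 1.09642) = 3.500 km
  H: √((0.019·111.32)² + (0.002·104.71)²) = √(4.47356 + 0.04386) = 2.125 km
  I: √((0.013·111.32)² + (-0.003·104.71)²) = √(2.09427 + 0.09868) = 1.481 km
  J: √((-0.001·111.32)² + (-0.031·104.71)²) = √(0.01239 + 10.53658) = 3.248 km
  → nearest: I (1.481 km)

Q1→J; Q2→I; Q3→F; Q4→F; Q5→I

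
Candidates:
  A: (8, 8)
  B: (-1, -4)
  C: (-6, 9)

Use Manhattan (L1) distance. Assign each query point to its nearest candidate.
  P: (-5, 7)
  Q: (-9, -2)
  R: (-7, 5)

P→C; Q→B; R→C

P at (-5, 7):
  A: 14
  B: 15
  C: 3
  → nearest: C (3)
Q at (-9, -2):
  A: 27
  B: 10
  C: 14
  → nearest: B (10)
R at (-7, 5):
  A: 18
  B: 15
  C: 5
  → nearest: C (5)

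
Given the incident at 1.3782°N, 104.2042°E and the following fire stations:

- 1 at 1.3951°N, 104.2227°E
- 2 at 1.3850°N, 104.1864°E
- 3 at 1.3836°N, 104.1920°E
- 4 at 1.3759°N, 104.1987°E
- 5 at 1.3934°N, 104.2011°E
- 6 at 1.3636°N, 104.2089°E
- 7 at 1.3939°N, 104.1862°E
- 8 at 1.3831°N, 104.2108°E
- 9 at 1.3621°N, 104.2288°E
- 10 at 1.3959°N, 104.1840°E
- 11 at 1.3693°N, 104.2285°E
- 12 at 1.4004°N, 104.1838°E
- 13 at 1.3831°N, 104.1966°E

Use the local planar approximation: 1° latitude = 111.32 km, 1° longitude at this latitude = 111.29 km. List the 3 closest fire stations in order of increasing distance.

4, 8, 13

Distances from 1.3782°N, 104.2042°E:
1: 2.7890 km
2: 2.1207 km
3: 1.4849 km
4: 0.6635 km
5: 1.7269 km
6: 1.7074 km
7: 2.6585 km
8: 0.9149 km
9: 3.2722 km
10: 2.9893 km
11: 2.8801 km
12: 3.3558 km
13: 1.0064 km
Sorted: 4 (0.6635 km) < 8 (0.9149 km) < 13 (1.0064 km) < 3 (1.4849 km) < 6 (1.7074 km) < …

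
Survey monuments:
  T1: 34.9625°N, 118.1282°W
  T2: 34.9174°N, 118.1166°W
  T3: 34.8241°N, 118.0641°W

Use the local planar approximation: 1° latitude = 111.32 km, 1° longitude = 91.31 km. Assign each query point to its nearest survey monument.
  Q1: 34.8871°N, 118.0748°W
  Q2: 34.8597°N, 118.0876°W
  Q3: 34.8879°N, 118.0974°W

Q1→T2; Q2→T3; Q3→T2

Q1 at 34.8871°N, 118.0748°W:
  T1: √((0.0754·111.32)² + (-0.0534·91.31)²) = √(70.451312 + 23.774927) = 9.7070 km
  T2: √((0.0303·111.32)² + (-0.0418·91.31)²) = √(11.377102 + 14.567642) = 5.0936 km
  T3: √((-0.0630·111.32)² + (0.0107·91.31)²) = √(49.184413 + 0.954562) = 7.0809 km
  → nearest: T2 (5.0936 km)
Q2 at 34.8597°N, 118.0876°W:
  T1: √((0.1028·111.32)² + (-0.0406·91.31)²) = √(130.958178 + 13.743228) = 12.0292 km
  T2: √((0.0577·111.32)² + (-0.0290·91.31)²) = √(41.257036 + 7.011851) = 6.9476 km
  T3: √((-0.0356·111.32)² + (0.0235·91.31)²) = √(15.705306 + 4.604393) = 4.5066 km
  → nearest: T3 (4.5066 km)
Q3 at 34.8879°N, 118.0974°W:
  T1: √((0.0746·111.32)² + (-0.0308·91.31)²) = √(68.964255 + 7.909301) = 8.7678 km
  T2: √((0.0295·111.32)² + (-0.0192·91.31)²) = √(10.784262 + 3.073542) = 3.7226 km
  T3: √((-0.0638·111.32)² + (0.0333·91.31)²) = √(50.441472 + 9.245388) = 7.7257 km
  → nearest: T2 (3.7226 km)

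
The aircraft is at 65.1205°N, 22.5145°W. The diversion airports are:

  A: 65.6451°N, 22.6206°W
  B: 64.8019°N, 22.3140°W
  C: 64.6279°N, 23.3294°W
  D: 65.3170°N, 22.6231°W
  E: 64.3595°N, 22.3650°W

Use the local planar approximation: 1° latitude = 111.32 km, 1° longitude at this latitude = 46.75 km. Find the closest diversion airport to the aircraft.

Distances from 65.1205°N, 22.5145°W:
A: 58.6087 km
B: 36.6843 km
C: 66.7710 km
D: 22.4558 km
E: 85.0023 km
Minimum: D at 22.4558 km.

D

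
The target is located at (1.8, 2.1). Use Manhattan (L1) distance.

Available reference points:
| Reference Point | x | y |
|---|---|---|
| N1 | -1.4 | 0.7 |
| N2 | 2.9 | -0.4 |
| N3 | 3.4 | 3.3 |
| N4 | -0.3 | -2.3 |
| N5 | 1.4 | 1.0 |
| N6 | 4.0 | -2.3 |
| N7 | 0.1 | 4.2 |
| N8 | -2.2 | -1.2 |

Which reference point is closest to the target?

Distances from (1.8, 2.1):
N1: 4.6
N2: 3.6
N3: 2.8
N4: 6.5
N5: 1.5
N6: 6.6
N7: 3.8
N8: 7.3
Minimum: N5 at 1.5.

N5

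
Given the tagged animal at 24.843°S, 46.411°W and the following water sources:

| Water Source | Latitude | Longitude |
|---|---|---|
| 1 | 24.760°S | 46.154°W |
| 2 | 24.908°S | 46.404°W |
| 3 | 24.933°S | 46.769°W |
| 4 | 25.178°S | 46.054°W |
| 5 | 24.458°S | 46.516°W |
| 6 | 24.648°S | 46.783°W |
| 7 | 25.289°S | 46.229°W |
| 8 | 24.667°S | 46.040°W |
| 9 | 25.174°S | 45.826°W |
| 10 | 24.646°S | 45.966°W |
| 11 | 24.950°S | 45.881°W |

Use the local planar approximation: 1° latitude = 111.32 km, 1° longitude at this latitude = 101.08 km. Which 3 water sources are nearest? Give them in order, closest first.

2, 1, 3

Distances from 24.843°S, 46.411°W:
1: √((0.083·111.32)² + (0.257·101.08)²) = √(85.36947 + 674.83362) = 27.572 km
2: √((-0.065·111.32)² + (0.007·101.08)²) = √(52.35680 + 0.50064) = 7.270 km
3: √((-0.090·111.32)² + (-0.358·101.08)²) = √(100.37635 + 1309.47291) = 37.548 km
4: √((-0.335·111.32)² + (0.357·101.08)²) = √(1390.70818 + 1302.16764) = 51.893 km
5: √((0.385·111.32)² + (-0.105·101.08)²) = √(1836.82531 + 112.64426) = 44.153 km
6: √((0.195·111.32)² + (-0.372·101.08)²) = √(471.21121 + 1413.89236) = 43.418 km
7: √((-0.446·111.32)² + (0.182·101.08)²) = √(2464.99540 + 338.43342) = 52.947 km
8: √((0.176·111.32)² + (0.371·101.08)²) = √(383.85900 + 1406.30100) = 42.310 km
9: √((-0.331·111.32)² + (0.585·101.08)²) = √(1357.69551 + 3496.56977) = 69.673 km
10: √((0.197·111.32)² + (0.445·101.08)²) = √(480.92665 + 2023.25438) = 50.042 km
11: √((-0.107·111.32)² + (0.530·101.08)²) = √(141.87764 + 2870.00204) = 54.881 km
Sorted: 2 (7.270 km) < 1 (27.572 km) < 3 (37.548 km) < 8 (42.310 km) < 6 (43.418 km) < …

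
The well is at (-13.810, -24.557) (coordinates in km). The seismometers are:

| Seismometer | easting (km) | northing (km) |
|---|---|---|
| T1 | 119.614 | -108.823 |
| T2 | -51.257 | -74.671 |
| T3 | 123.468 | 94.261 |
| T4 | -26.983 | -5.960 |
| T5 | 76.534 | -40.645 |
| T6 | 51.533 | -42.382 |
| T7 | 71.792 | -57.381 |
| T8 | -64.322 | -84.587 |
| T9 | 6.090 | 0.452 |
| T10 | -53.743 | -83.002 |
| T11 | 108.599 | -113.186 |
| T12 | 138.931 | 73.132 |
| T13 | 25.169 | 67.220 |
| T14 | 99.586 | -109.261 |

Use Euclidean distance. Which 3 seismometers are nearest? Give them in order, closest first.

Distances from (-13.810, -24.557):
T1: 157.806 km
T2: 62.559 km
T3: 181.557 km
T4: 22.790 km
T5: 91.765 km
T6: 67.731 km
T7: 91.679 km
T8: 78.454 km
T9: 31.960 km
T10: 70.785 km
T11: 151.126 km
T12: 181.309 km
T13: 99.711 km
T14: 141.539 km
Sorted: T4 (22.790 km) < T9 (31.960 km) < T2 (62.559 km) < T6 (67.731 km) < T10 (70.785 km) < …

T4, T9, T2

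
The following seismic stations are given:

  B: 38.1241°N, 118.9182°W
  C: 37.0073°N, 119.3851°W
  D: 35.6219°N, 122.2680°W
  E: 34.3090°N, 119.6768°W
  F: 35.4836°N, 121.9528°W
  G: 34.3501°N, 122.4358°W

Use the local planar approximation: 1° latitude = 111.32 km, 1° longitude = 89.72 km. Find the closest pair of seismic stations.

D and F

Pairwise distances:
B–C: 131.1899 km
B–D: 409.7731 km
B–E: 430.1161 km
B–F: 400.6605 km
B–G: 525.4569 km
C–D: 301.1419 km
C–E: 301.5127 km
C–F: 286.0814 km
C–G: 403.0060 km
D–E: 274.6061 km
D–F: 32.1989 km
D–G: 142.3750 km
E–F: 242.4789 km
E–G: 247.5798 km
F–G: 133.4151 km
Closest pair: D–F at 32.1989 km.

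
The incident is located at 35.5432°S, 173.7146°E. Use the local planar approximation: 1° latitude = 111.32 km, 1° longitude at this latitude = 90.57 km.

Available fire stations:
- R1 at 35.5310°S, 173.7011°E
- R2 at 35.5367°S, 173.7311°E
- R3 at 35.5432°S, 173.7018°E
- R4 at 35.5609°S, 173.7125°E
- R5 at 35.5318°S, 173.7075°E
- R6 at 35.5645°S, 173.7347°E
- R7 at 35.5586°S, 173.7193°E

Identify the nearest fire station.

Distances from 35.5432°S, 173.7146°E:
R1: 1.8274 km
R2: 1.6604 km
R3: 1.1593 km
R4: 1.9795 km
R5: 1.4227 km
R6: 2.9894 km
R7: 1.7664 km
Minimum: R3 at 1.1593 km.

R3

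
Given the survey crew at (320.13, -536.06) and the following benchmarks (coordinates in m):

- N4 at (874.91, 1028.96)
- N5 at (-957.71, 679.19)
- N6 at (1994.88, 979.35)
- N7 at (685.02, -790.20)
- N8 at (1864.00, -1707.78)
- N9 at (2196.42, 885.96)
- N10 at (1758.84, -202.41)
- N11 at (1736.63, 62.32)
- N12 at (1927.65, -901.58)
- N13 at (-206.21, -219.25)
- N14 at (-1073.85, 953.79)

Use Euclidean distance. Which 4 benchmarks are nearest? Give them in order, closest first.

N7, N13, N10, N11

Distances from (320.13, -536.06):
N4: √((554.78)² + (1565.02)²) = √(307780.8484 + 2449287.6004) = 1660.44 m
N5: √((-1277.84)² + (1215.25)²) = √(1632875.0656 + 1476832.5625) = 1763.44 m
N6: √((1674.75)² + (1515.41)²) = √(2804787.5625 + 2296467.4681) = 2258.60 m
N7: √((364.89)² + (-254.14)²) = √(133144.7121 + 64587.1396) = 444.67 m
N8: √((1543.87)² + (-1171.72)²) = √(2383534.5769 + 1372927.7584) = 1938.16 m
N9: √((1876.29)² + (1422.02)²) = √(3520464.1641 + 2022140.8804) = 2354.27 m
N10: √((1438.71)² + (333.65)²) = √(2069886.4641 + 111322.3225) = 1476.89 m
N11: √((1416.50)² + (598.38)²) = √(2006472.2500 + 358058.6244) = 1537.70 m
N12: √((1607.52)² + (-365.52)²) = √(2584120.5504 + 133604.8704) = 1648.55 m
N13: √((-526.34)² + (316.81)²) = √(277033.7956 + 100368.5761) = 614.33 m
N14: √((-1393.98)² + (1489.85)²) = √(1943180.2404 + 2219653.0225) = 2040.30 m
Sorted: N7 (444.67 m) < N13 (614.33 m) < N10 (1476.89 m) < N11 (1537.70 m) < N12 (1648.55 m) < N4 (1660.44 m) < …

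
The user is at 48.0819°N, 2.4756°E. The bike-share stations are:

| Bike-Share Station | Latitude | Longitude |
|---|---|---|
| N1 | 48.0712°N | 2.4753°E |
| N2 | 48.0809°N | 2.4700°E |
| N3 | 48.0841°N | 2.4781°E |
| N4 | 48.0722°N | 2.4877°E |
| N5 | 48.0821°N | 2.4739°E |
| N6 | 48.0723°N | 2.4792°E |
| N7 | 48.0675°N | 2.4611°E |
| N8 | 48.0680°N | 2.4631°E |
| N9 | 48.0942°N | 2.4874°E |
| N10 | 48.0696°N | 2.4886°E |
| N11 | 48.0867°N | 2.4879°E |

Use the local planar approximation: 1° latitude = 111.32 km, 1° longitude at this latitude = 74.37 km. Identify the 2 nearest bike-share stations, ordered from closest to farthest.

N5, N3

Distances from 48.0819°N, 2.4756°E:
N1: 1.1913 km
N2: 0.4311 km
N3: 0.3075 km
N4: 1.4056 km
N5: 0.1284 km
N6: 1.1017 km
N7: 1.9320 km
N8: 1.8051 km
N9: 1.6263 km
N10: 1.6762 km
N11: 1.0594 km
Sorted: N5 (0.1284 km) < N3 (0.3075 km) < N2 (0.4311 km) < N11 (1.0594 km) < …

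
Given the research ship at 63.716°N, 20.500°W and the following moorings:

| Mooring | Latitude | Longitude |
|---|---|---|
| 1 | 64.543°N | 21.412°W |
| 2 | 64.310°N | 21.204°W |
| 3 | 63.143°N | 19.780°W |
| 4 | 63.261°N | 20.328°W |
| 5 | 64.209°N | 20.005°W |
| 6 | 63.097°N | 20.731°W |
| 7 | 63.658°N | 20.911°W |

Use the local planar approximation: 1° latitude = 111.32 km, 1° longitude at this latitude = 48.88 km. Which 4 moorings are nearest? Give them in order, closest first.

Distances from 63.716°N, 20.500°W:
1: 102.287 km
2: 74.542 km
3: 72.851 km
4: 51.344 km
5: 59.978 km
6: 69.826 km
7: 21.102 km
Sorted: 7 (21.102 km) < 4 (51.344 km) < 5 (59.978 km) < 6 (69.826 km) < 3 (72.851 km) < 2 (74.542 km) < …

7, 4, 5, 6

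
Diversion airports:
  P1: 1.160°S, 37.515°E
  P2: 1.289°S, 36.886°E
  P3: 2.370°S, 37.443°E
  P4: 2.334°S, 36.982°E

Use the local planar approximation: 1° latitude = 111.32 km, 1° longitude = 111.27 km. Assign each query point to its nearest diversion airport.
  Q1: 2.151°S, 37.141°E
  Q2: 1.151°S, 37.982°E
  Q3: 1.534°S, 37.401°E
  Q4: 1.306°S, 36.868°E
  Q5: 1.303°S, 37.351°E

Q1→P4; Q2→P1; Q3→P1; Q4→P2; Q5→P1

Q1 at 2.151°S, 37.141°E:
  P1: 117.906 km
  P2: 100.065 km
  P3: 41.516 km
  P4: 26.982 km
  → nearest: P4 (26.982 km)
Q2 at 1.151°S, 37.982°E:
  P1: 51.973 km
  P2: 122.916 km
  P3: 148.362 km
  P4: 172.406 km
  → nearest: P1 (51.973 km)
Q3 at 1.534°S, 37.401°E:
  P1: 43.523 km
  P2: 63.463 km
  P3: 93.181 km
  P4: 100.522 km
  → nearest: P1 (43.523 km)
Q4 at 1.306°S, 36.868°E:
  P1: 73.803 km
  P2: 2.755 km
  P3: 134.620 km
  P4: 115.138 km
  → nearest: P2 (2.755 km)
Q5 at 1.303°S, 37.351°E:
  P1: 24.216 km
  P2: 51.764 km
  P3: 119.219 km
  P4: 121.894 km
  → nearest: P1 (24.216 km)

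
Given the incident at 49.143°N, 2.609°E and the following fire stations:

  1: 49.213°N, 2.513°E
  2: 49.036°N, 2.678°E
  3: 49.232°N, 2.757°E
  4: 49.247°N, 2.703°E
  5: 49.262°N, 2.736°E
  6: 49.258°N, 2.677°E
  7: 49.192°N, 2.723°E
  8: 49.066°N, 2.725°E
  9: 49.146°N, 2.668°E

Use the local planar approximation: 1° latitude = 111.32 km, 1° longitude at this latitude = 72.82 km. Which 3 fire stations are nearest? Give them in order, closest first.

9, 7, 1

Distances from 49.143°N, 2.609°E:
1: 10.469 km
2: 12.928 km
3: 14.639 km
4: 13.449 km
5: 16.156 km
6: 13.726 km
7: 9.933 km
8: 12.034 km
9: 4.309 km
Sorted: 9 (4.309 km) < 7 (9.933 km) < 1 (10.469 km) < 8 (12.034 km) < 2 (12.928 km) < …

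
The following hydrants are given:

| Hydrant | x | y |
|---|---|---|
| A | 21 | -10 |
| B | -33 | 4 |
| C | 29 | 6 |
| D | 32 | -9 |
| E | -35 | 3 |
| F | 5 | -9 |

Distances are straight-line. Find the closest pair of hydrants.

B and E

Pairwise distances:
B–E: √((-2)² + (-1)²) = √(4.000 + 1.000) = 2.2
A–D: √((11)² + (1)²) = √(121.000 + 1.000) = 11.0
C–D: √((3)² + (-15)²) = √(9.000 + 225.000) = 15.3
A–F: √((-16)² + (1)²) = √(256.000 + 1.000) = 16.0
A–C: √((8)² + (16)²) = √(64.000 + 256.000) = 17.9
D–F: √((-27)² + (0)²) = √(729.000 + 0.000) = 27.0
C–F: √((-24)² + (-15)²) = √(576.000 + 225.000) = 28.3
B–F: √((38)² + (-13)²) = √(1444.000 + 169.000) = 40.2
E–F: √((40)² + (-12)²) = √(1600.000 + 144.000) = 41.8
A–B: √((-54)² + (14)²) = √(2916.000 + 196.000) = 55.8
A–E: √((-56)² + (13)²) = √(3136.000 + 169.000) = 57.5
B–C: √((62)² + (2)²) = √(3844.000 + 4.000) = 62.0
C–E: √((-64)² + (-3)²) = √(4096.000 + 9.000) = 64.1
B–D: √((65)² + (-13)²) = √(4225.000 + 169.000) = 66.3
D–E: √((-67)² + (12)²) = √(4489.000 + 144.000) = 68.1
Closest pair: B–E at 2.2.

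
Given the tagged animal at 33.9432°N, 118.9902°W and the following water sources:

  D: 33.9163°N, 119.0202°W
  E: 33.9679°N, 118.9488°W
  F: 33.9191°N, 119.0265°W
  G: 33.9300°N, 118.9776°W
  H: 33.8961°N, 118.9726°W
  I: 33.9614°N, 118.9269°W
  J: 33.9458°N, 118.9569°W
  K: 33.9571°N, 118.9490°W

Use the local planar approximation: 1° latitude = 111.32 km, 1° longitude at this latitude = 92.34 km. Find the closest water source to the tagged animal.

G

Distances from 33.9432°N, 118.9902°W:
D: √((-0.0269·111.32)² + (-0.0300·92.34)²) = √(8.967078 + 7.674008) = 4.0793 km
E: √((0.0247·111.32)² + (0.0414·92.34)²) = √(7.560322 + 14.614381) = 4.7090 km
F: √((-0.0241·111.32)² + (-0.0363·92.34)²) = √(7.197480 + 11.235515) = 4.2934 km
G: √((-0.0132·111.32)² + (0.0126·92.34)²) = √(2.159207 + 1.353695) = 1.8743 km
H: √((-0.0471·111.32)² + (0.0176·92.34)²) = √(27.490853 + 2.641223) = 5.4893 km
I: √((0.0182·111.32)² + (0.0633·92.34)²) = √(4.104773 + 34.165451) = 6.1863 km
J: √((0.0026·111.32)² + (0.0333·92.34)²) = √(0.083771 + 9.455145) = 3.0885 km
K: √((0.0139·111.32)² + (0.0412·92.34)²) = √(2.394286 + 14.473520) = 4.1070 km
Minimum: G at 1.8743 km.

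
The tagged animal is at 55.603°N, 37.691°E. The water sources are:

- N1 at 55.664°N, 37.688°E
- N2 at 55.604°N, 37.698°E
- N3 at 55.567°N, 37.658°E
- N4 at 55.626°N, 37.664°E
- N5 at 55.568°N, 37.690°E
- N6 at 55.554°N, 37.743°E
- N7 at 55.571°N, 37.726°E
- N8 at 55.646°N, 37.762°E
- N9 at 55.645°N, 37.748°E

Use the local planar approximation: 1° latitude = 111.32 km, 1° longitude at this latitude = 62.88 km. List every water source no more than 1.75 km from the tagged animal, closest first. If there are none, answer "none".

N2

Distances from 55.603°N, 37.691°E:
N1: √((0.061·111.32)² + (-0.003·62.88)²) = √(46.11116 + 0.03559) = 6.793 km
N2: √((0.001·111.32)² + (0.007·62.88)²) = √(0.01239 + 0.19374) = 0.454 km
N3: √((-0.036·111.32)² + (-0.033·62.88)²) = √(16.06022 + 4.30579) = 4.513 km
N4: √((0.023·111.32)² + (-0.027·62.88)²) = √(6.55544 + 2.88239) = 3.072 km
N5: √((-0.035·111.32)² + (-0.001·62.88)²) = √(15.18037 + 0.00395) = 3.897 km
N6: √((-0.049·111.32)² + (0.052·62.88)²) = √(29.75353 + 10.69133) = 6.360 km
N7: √((-0.032·111.32)² + (0.035·62.88)²) = √(12.68955 + 4.84352) = 4.187 km
N8: √((0.043·111.32)² + (0.071·62.88)²) = √(22.91307 + 19.93158) = 6.546 km
N9: √((0.042·111.32)² + (0.057·62.88)²) = √(21.85974 + 12.84620) = 5.891 km
Threshold 1.75 km: N2 (0.454 km) is within range.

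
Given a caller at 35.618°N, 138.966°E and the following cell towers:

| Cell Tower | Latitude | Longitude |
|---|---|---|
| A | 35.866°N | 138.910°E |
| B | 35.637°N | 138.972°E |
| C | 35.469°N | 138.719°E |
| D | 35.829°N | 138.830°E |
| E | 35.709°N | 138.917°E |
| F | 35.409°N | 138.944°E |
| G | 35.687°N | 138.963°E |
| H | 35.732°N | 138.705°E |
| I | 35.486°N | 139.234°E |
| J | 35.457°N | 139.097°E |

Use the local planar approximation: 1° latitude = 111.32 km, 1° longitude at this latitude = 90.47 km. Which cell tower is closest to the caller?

B

Distances from 35.618°N, 138.966°E:
A: √((0.248·111.32)² + (-0.056·90.47)²) = √(762.16633 + 25.66760) = 28.068 km
B: √((0.019·111.32)² + (0.006·90.47)²) = √(4.47356 + 0.29465) = 2.184 km
C: √((-0.149·111.32)² + (-0.247·90.47)²) = √(275.11795 + 499.34774) = 27.829 km
D: √((0.211·111.32)² + (-0.136·90.47)²) = √(551.71057 + 151.38645) = 26.516 km
E: √((0.091·111.32)² + (-0.049·90.47)²) = √(102.61933 + 19.65175) = 11.058 km
F: √((-0.209·111.32)² + (-0.022·90.47)²) = √(541.30117 + 3.96145) = 23.351 km
G: √((0.069·111.32)² + (-0.003·90.47)²) = √(58.99899 + 0.07366) = 7.686 km
H: √((0.114·111.32)² + (-0.261·90.47)²) = √(161.04828 + 557.55818) = 26.807 km
I: √((-0.132·111.32)² + (0.268·90.47)²) = √(215.92069 + 587.86658) = 28.351 km
J: √((-0.161·111.32)² + (0.131·90.47)²) = √(321.21672 + 140.45971) = 21.487 km
Minimum: B at 2.184 km.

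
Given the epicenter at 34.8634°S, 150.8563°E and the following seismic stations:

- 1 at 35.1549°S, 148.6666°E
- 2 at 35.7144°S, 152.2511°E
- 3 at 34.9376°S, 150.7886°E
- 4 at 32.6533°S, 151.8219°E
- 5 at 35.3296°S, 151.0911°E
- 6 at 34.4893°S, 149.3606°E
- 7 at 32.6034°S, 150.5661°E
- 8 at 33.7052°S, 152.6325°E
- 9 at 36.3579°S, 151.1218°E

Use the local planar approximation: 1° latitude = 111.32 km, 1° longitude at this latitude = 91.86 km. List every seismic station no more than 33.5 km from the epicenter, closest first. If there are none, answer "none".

Distances from 34.8634°S, 150.8563°E:
1: √((-0.2915·111.32)² + (-2.1897·91.86)²) = √(1052.988222 + 40459.649754) = 203.7465 km
2: √((-0.8510·111.32)² + (1.3948·91.86)²) = √(8974.401918 + 16416.355927) = 159.3448 km
3: √((-0.0742·111.32)² + (-0.0677·91.86)²) = √(68.226675 + 38.674991) = 10.3393 km
4: √((2.2101·111.32)² + (0.9656·91.86)²) = √(60529.940147 + 7867.692838) = 261.5294 km
5: √((-0.4662·111.32)² + (0.2348·91.86)²) = √(2693.338466 + 465.210028) = 56.2010 km
6: √((0.3741·111.32)² + (-1.4957·91.86)²) = √(1734.290367 + 18877.386575) = 143.5677 km
7: √((2.2600·111.32)² + (-0.2902·91.86)²) = √(63294.106522 + 710.636808) = 252.9916 km
8: √((1.1582·111.32)² + (1.7762·91.86)²) = √(16623.157377 + 26621.750789) = 207.9541 km
9: √((-1.4945·111.32)² + (0.2655·91.86)²) = √(27678.224913 + 594.815029) = 168.1459 km
Threshold 33.5 km: 3 (10.3393 km) is within range.

3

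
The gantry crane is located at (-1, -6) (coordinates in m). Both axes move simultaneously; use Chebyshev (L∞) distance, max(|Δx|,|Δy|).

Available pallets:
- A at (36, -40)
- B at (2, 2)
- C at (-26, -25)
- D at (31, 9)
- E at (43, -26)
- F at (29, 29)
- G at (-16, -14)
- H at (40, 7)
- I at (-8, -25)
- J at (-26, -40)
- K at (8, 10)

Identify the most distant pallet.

Distances from (-1, -6):
A: max(|37|, |-34|) = 37 m
B: max(|3|, |8|) = 8 m
C: max(|-25|, |-19|) = 25 m
D: max(|32|, |15|) = 32 m
E: max(|44|, |-20|) = 44 m
F: max(|30|, |35|) = 35 m
G: max(|-15|, |-8|) = 15 m
H: max(|41|, |13|) = 41 m
I: max(|-7|, |-19|) = 19 m
J: max(|-25|, |-34|) = 34 m
K: max(|9|, |16|) = 16 m
Maximum: E at 44 m.

E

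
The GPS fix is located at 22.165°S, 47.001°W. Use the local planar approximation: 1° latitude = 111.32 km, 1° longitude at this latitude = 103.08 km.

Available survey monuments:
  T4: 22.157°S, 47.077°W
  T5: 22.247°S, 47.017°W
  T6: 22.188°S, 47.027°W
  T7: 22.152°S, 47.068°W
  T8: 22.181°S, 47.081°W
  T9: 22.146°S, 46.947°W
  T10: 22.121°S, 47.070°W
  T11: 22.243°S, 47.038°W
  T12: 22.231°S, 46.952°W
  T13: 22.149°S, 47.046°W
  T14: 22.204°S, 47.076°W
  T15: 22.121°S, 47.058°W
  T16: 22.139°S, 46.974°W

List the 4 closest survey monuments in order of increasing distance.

T6, T16, T13, T9

Distances from 22.165°S, 47.001°W:
T4: √((0.008·111.32)² + (-0.076·103.08)²) = √(0.79310 + 61.37281) = 7.885 km
T5: √((-0.082·111.32)² + (-0.016·103.08)²) = √(83.32477 + 2.72012) = 9.276 km
T6: √((-0.023·111.32)² + (-0.026·103.08)²) = √(6.55544 + 7.18283) = 3.707 km
T7: √((0.013·111.32)² + (-0.067·103.08)²) = √(2.09427 + 47.69781) = 7.056 km
T8: √((-0.016·111.32)² + (-0.080·103.08)²) = √(3.17239 + 68.00311) = 8.437 km
T9: √((0.019·111.32)² + (0.054·103.08)²) = √(4.47356 + 30.98392) = 5.955 km
T10: √((0.044·111.32)² + (-0.069·103.08)²) = √(23.99119 + 50.58794) = 8.636 km
T11: √((-0.078·111.32)² + (-0.037·103.08)²) = √(75.39379 + 14.54629) = 9.484 km
T12: √((-0.066·111.32)² + (0.049·103.08)²) = √(53.98017 + 25.51179) = 8.916 km
T13: √((0.016·111.32)² + (-0.045·103.08)²) = √(3.17239 + 21.51661) = 4.969 km
T14: √((-0.039·111.32)² + (-0.075·103.08)²) = √(18.84845 + 59.76836) = 8.867 km
T15: √((0.044·111.32)² + (-0.057·103.08)²) = √(23.99119 + 34.52221) = 7.649 km
T16: √((0.026·111.32)² + (0.027·103.08)²) = √(8.37709 + 7.74598) = 4.015 km
Sorted: T6 (3.707 km) < T16 (4.015 km) < T13 (4.969 km) < T9 (5.955 km) < T7 (7.056 km) < T15 (7.649 km) < …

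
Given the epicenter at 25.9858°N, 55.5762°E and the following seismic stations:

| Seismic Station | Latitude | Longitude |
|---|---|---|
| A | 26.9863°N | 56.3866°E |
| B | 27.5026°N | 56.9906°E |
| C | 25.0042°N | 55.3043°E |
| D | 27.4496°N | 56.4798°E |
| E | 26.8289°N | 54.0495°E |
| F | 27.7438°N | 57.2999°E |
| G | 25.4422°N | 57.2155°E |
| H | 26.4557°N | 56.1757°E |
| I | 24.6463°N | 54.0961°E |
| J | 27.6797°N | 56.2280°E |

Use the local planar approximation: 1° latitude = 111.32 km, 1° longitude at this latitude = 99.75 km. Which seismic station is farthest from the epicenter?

F

Distances from 25.9858°N, 55.5762°E:
A: √((1.0005·111.32)² + (0.8104·99.75)²) = √(12404.537640 + 6534.685239) = 137.6198 km
B: √((1.5168·111.32)² + (1.4144·99.75)²) = √(28510.381935 + 19905.372265) = 220.0358 km
C: √((-0.9816·111.32)² + (-0.2719·99.75)²) = √(11940.307043 + 735.604240) = 112.5873 km
D: √((1.4638·111.32)² + (0.9036·99.75)²) = √(26552.772894 + 8124.155983) = 186.2174 km
E: √((0.8431·111.32)² + (-1.5267·99.75)²) = √(8808.553044 + 23191.733931) = 178.8862 km
F: √((1.7580·111.32)² + (1.7237·99.75)²) = √(38298.709184 + 29563.045512) = 260.5029 km
G: √((-0.5436·111.32)² + (1.6393·99.75)²) = √(3661.889976 + 26738.847632) = 174.3581 km
H: √((0.4699·111.32)² + (0.5995·99.75)²) = √(2736.259519 + 3576.054950) = 79.4501 km
I: √((-1.3395·111.32)² + (-1.4801·99.75)²) = √(22234.728521 + 21797.562218) = 209.8387 km
J: √((1.6939·111.32)² + (0.6518·99.75)²) = √(35556.739614 + 4227.216791) = 199.4592 km
Maximum: F at 260.5029 km.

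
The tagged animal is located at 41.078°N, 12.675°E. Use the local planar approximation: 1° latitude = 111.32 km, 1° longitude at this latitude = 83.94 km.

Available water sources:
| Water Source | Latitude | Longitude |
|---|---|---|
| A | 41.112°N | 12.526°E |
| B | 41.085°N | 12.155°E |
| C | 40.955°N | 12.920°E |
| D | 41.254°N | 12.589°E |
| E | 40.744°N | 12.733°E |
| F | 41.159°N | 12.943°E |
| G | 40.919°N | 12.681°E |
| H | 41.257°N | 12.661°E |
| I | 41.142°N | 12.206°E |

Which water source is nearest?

A

Distances from 41.078°N, 12.675°E:
A: √((0.034·111.32)² + (-0.149·83.94)²) = √(14.32532 + 156.42655) = 13.067 km
B: √((0.007·111.32)² + (-0.520·83.94)²) = √(0.60721 + 1905.21774) = 43.656 km
C: √((-0.123·111.32)² + (0.245·83.94)²) = √(187.48072 + 422.93156) = 24.707 km
D: √((0.176·111.32)² + (-0.086·83.94)²) = √(383.85900 + 52.11165) = 20.880 km
E: √((-0.334·111.32)² + (0.058·83.94)²) = √(1382.41784 + 23.70249) = 37.498 km
F: √((0.081·111.32)² + (0.268·83.94)²) = √(81.30485 + 506.06642) = 24.236 km
G: √((-0.159·111.32)² + (0.006·83.94)²) = √(313.28575 + 0.25365) = 17.707 km
H: √((0.179·111.32)² + (-0.014·83.94)²) = √(397.05663 + 1.38100) = 19.961 km
I: √((0.064·111.32)² + (-0.469·83.94)²) = √(50.75822 + 1549.82840) = 40.007 km
Minimum: A at 13.067 km.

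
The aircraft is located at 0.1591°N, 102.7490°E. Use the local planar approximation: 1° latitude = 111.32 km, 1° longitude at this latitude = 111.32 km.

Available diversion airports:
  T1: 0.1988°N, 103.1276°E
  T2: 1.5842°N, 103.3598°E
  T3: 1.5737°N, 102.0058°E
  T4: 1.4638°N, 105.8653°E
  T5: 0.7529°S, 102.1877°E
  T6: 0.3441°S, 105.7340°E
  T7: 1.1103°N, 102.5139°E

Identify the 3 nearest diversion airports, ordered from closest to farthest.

T1, T7, T5

Distances from 0.1591°N, 102.7490°E:
T1: √((0.0397·111.32)² + (0.3786·111.32)²) = √(19.531132 + 1776.264412) = 42.3768 km
T2: √((1.4251·111.32)² + (0.6108·111.32)²) = √(25167.326046 + 4623.218849) = 172.5994 km
T3: √((1.4146·111.32)² + (-0.7432·111.32)²) = √(24797.831394 + 6844.753260) = 177.8836 km
T4: √((1.3047·111.32)² + (3.1163·111.32)²) = √(21094.426379 + 120344.130843) = 376.0832 km
T5: √((-0.9120·111.32)² + (-0.5613·111.32)²) = √(10307.090088 + 3904.239759) = 119.2113 km
T6: √((-0.5032·111.32)² + (2.9850·111.32)²) = √(3137.817351 + 110416.777016) = 336.9786 km
T7: √((0.9512·111.32)² + (-0.2351·111.32)²) = √(11212.180445 + 684.938619) = 109.0739 km
Sorted: T1 (42.3768 km) < T7 (109.0739 km) < T5 (119.2113 km) < T2 (172.5994 km) < T3 (177.8836 km) < …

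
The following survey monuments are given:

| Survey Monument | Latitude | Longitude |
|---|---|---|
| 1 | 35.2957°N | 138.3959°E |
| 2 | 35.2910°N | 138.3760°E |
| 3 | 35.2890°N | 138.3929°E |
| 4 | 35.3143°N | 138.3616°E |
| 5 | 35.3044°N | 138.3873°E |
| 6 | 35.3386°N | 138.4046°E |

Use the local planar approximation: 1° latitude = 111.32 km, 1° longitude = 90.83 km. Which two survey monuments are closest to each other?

1 and 3

Pairwise distances:
1–3: √((-0.0067·111.32)² + (-0.0030·90.83)²) = √(0.556283 + 0.074251) = 0.7941 km
1–5: √((0.0087·111.32)² + (-0.0086·90.83)²) = √(0.937961 + 0.610177) = 1.2442 km
2–3: √((-0.0020·111.32)² + (0.0169·90.83)²) = √(0.049569 + 2.356308) = 1.5511 km
3–5: √((0.0154·111.32)² + (-0.0056·90.83)²) = √(2.938920 + 0.258723) = 1.7882 km
2–5: √((0.0134·111.32)² + (0.0113·90.83)²) = √(2.225133 + 1.053454) = 1.8107 km
1–2: √((-0.0047·111.32)² + (-0.0199·90.83)²) = √(0.273742 + 3.267118) = 1.8817 km
4–5: √((-0.0099·111.32)² + (0.0257·90.83)²) = √(1.214554 + 5.449101) = 2.5814 km
2–4: √((0.0233·111.32)² + (-0.0144·90.83)²) = √(6.727570 + 1.710738) = 2.9049 km
1–4: √((0.0186·111.32)² + (-0.0343·90.83)²) = √(4.287186 + 9.706147) = 3.7408 km
3–4: √((0.0253·111.32)² + (-0.0313·90.83)²) = √(7.932086 + 8.082530) = 4.0018 km
5–6: √((0.0342·111.32)² + (0.0173·90.83)²) = √(14.494345 + 2.469169) = 4.1187 km
4–6: √((0.0243·111.32)² + (0.0430·90.83)²) = √(7.317436 + 15.254414) = 4.7510 km
1–6: √((0.0429·111.32)² + (0.0087·90.83)²) = √(22.806623 + 0.624449) = 4.8406 km
3–6: √((0.0496·111.32)² + (0.0117·90.83)²) = √(30.486653 + 1.129355) = 5.6228 km
2–6: √((0.0476·111.32)² + (0.0286·90.83)²) = √(28.077621 + 6.748243) = 5.9013 km
Closest pair: 1–3 at 0.7941 km.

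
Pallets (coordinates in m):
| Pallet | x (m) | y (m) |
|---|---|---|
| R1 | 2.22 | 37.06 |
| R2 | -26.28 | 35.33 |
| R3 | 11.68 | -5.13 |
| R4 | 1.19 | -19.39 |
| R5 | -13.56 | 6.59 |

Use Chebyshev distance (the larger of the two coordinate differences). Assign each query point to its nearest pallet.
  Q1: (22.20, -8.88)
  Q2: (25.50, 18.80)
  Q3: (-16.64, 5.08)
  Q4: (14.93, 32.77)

Q1→R3; Q2→R1; Q3→R5; Q4→R1

Q1 at (22.20, -8.88):
  R1: 45.94 m
  R2: 48.48 m
  R3: 10.52 m
  R4: 21.01 m
  R5: 35.76 m
  → nearest: R3 (10.52 m)
Q2 at (25.50, 18.80):
  R1: 23.28 m
  R2: 51.78 m
  R3: 23.93 m
  R4: 38.19 m
  R5: 39.06 m
  → nearest: R1 (23.28 m)
Q3 at (-16.64, 5.08):
  R1: 31.98 m
  R2: 30.25 m
  R3: 28.32 m
  R4: 24.47 m
  R5: 3.08 m
  → nearest: R5 (3.08 m)
Q4 at (14.93, 32.77):
  R1: 12.71 m
  R2: 41.21 m
  R3: 37.90 m
  R4: 52.16 m
  R5: 28.49 m
  → nearest: R1 (12.71 m)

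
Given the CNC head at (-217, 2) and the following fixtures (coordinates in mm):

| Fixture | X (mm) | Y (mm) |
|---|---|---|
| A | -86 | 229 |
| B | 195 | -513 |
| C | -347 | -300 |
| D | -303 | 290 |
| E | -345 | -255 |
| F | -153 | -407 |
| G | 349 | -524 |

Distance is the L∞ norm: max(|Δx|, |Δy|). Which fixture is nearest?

Distances from (-217, 2):
A: 227 mm
B: 515 mm
C: 302 mm
D: 288 mm
E: 257 mm
F: 409 mm
G: 566 mm
Minimum: A at 227 mm.

A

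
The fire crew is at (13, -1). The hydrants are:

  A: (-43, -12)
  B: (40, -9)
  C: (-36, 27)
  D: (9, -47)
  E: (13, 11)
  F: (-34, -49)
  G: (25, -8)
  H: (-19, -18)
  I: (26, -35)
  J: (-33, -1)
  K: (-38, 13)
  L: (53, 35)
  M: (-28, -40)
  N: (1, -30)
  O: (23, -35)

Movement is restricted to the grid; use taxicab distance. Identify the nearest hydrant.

E

Distances from (13, -1):
A: |-56| + |-11| = 56 + 11 = 67
B: |27| + |-8| = 27 + 8 = 35
C: |-49| + |28| = 49 + 28 = 77
D: |-4| + |-46| = 4 + 46 = 50
E: |0| + |12| = 0 + 12 = 12
F: |-47| + |-48| = 47 + 48 = 95
G: |12| + |-7| = 12 + 7 = 19
H: |-32| + |-17| = 32 + 17 = 49
I: |13| + |-34| = 13 + 34 = 47
J: |-46| + |0| = 46 + 0 = 46
K: |-51| + |14| = 51 + 14 = 65
L: |40| + |36| = 40 + 36 = 76
M: |-41| + |-39| = 41 + 39 = 80
N: |-12| + |-29| = 12 + 29 = 41
O: |10| + |-34| = 10 + 34 = 44
Minimum: E at 12.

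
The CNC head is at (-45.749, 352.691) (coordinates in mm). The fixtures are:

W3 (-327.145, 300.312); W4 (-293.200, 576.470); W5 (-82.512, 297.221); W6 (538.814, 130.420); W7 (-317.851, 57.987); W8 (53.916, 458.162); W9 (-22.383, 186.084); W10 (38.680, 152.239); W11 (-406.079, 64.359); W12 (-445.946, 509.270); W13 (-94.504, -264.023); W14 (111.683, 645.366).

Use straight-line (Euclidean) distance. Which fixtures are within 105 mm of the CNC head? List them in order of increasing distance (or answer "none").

W5

Distances from (-45.749, 352.691):
W3: √((-281.396)² + (-52.379)²) = √(79183.70882 + 2743.55964) = 286.229 mm
W4: √((-247.451)² + (223.779)²) = √(61231.99740 + 50077.04084) = 333.630 mm
W5: √((-36.763)² + (-55.470)²) = √(1351.51817 + 3076.92090) = 66.547 mm
W6: √((584.563)² + (-222.271)²) = √(341713.90097 + 49404.39744) = 625.395 mm
W7: √((-272.102)² + (-294.704)²) = √(74039.49840 + 86850.44762) = 401.111 mm
W8: √((99.665)² + (105.471)²) = √(9933.11222 + 11124.13184) = 145.111 mm
W9: √((23.366)² + (-166.607)²) = √(545.96996 + 27757.89245) = 168.238 mm
W10: √((84.429)² + (-200.452)²) = √(7128.25604 + 40181.00430) = 217.507 mm
W11: √((-360.330)² + (-288.332)²) = √(129837.70890 + 83135.34222) = 461.490 mm
W12: √((-400.197)² + (156.579)²) = √(160157.63881 + 24516.98324) = 429.738 mm
W13: √((-48.755)² + (-616.714)²) = √(2377.05003 + 380336.15780) = 618.638 mm
W14: √((157.432)² + (292.675)²) = √(24784.83462 + 85658.65562) = 332.330 mm
Threshold 105 mm: W5 (66.547 mm) is within range.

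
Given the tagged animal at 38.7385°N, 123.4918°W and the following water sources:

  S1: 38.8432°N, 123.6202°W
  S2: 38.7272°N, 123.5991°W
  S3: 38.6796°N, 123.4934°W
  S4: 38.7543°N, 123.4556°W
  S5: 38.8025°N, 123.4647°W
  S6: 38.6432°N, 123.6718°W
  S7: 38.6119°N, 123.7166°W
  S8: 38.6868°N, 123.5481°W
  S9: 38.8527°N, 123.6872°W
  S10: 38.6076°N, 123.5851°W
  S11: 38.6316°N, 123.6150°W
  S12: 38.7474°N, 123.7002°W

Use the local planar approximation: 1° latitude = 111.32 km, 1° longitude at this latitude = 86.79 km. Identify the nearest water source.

Distances from 38.7385°N, 123.4918°W:
S1: √((0.1047·111.32)² + (-0.1284·86.79)²) = √(135.843780 + 124.185081) = 16.1254 km
S2: √((-0.0113·111.32)² + (-0.1073·86.79)²) = √(1.582353 + 86.723904) = 9.3971 km
S3: √((-0.0589·111.32)² + (-0.0016·86.79)²) = √(42.990944 + 0.019283) = 6.5582 km
S4: √((0.0158·111.32)² + (0.0362·86.79)²) = √(3.093574 + 9.870895) = 3.6006 km
S5: √((0.0640·111.32)² + (0.0271·86.79)²) = √(50.758215 + 5.531946) = 7.5027 km
S6: √((-0.0953·111.32)² + (-0.1800·86.79)²) = √(112.546553 + 244.053133) = 18.8838 km
S7: √((-0.1266·111.32)² + (-0.2248·86.79)²) = √(198.615806 + 380.655396) = 24.0681 km
S8: √((-0.0517·111.32)² + (-0.0563·86.79)²) = √(33.122833 + 23.875703) = 7.5497 km
S9: √((0.1142·111.32)² + (-0.1954·86.79)²) = √(161.613860 + 287.599744) = 21.1947 km
S10: √((-0.1309·111.32)² + (-0.0933·86.79)²) = √(212.337006 + 65.569620) = 16.6705 km
S11: √((-0.1069·111.32)² + (-0.1232·86.79)²) = √(141.612570 + 114.330155) = 15.9982 km
S12: √((0.0089·111.32)² + (-0.2084·86.79)²) = √(0.981582 + 327.140871) = 18.1142 km
Minimum: S4 at 3.6006 km.

S4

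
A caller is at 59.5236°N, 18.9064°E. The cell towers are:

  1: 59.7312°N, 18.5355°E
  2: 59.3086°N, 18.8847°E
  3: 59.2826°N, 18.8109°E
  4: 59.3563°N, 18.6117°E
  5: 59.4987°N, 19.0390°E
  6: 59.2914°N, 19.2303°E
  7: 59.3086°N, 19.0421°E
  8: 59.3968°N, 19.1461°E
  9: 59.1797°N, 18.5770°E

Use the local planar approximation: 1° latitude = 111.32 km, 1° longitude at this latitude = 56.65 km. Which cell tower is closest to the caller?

5

Distances from 59.5236°N, 18.9064°E:
1: √((0.2076·111.32)² + (-0.3709·56.65)²) = √(534.073579 + 441.482502) = 31.2339 km
2: √((-0.2150·111.32)² + (-0.0217·56.65)²) = √(572.826782 + 1.511191) = 23.9653 km
3: √((-0.2410·111.32)² + (-0.0955·56.65)²) = √(719.748023 + 29.268912) = 27.3682 km
4: √((-0.1673·111.32)² + (-0.2947·56.65)²) = √(346.847267 + 278.714845) = 25.0112 km
5: √((-0.0249·111.32)² + (0.1326·56.65)²) = √(7.683252 + 56.426989) = 8.0069 km
6: √((-0.2322·111.32)² + (0.3239·56.65)²) = √(668.145159 + 336.683416) = 31.6990 km
7: √((-0.2150·111.32)² + (0.1357·56.65)²) = √(572.826782 + 59.096196) = 25.1381 km
8: √((-0.1268·111.32)² + (0.2397·56.65)²) = √(199.243840 + 184.389377) = 19.5866 km
9: √((-0.3439·111.32)² + (-0.3294·56.65)²) = √(1465.584108 + 348.214633) = 42.5887 km
Minimum: 5 at 8.0069 km.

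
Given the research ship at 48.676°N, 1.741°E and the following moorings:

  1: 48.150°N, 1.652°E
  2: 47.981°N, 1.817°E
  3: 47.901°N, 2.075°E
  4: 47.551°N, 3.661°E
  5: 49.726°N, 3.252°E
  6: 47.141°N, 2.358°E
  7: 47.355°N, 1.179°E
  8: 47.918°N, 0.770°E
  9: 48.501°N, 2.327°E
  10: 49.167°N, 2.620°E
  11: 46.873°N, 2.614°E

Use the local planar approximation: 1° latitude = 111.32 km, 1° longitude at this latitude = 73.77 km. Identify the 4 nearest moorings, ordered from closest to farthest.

Distances from 48.676°N, 1.741°E:
1: √((-0.526·111.32)² + (-0.089·73.77)²) = √(3428.60839 + 43.10618) = 58.921 km
2: √((-0.695·111.32)² + (0.076·73.77)²) = √(5985.71458 + 31.43307) = 77.570 km
3: √((-0.775·111.32)² + (0.334·73.77)²) = √(7443.03053 + 607.08919) = 89.722 km
4: √((-1.125·111.32)² + (1.920·73.77)²) = √(15683.80522 + 20061.43635) = 189.064 km
5: √((1.050·111.32)² + (1.511·73.77)²) = √(13662.33700 + 12424.77393) = 161.515 km
6: √((-1.535·111.32)² + (0.617·73.77)²) = √(29198.67573 + 2071.71445) = 176.834 km
7: √((-1.321·111.32)² + (-0.562·73.77)²) = √(21624.79657 + 1718.82712) = 152.786 km
8: √((-0.758·111.32)² + (-0.971·73.77)²) = √(7120.07891 + 5130.95288) = 110.684 km
9: √((-0.175·111.32)² + (0.586·73.77)²) = √(379.50936 + 1868.76546) = 47.416 km
10: √((0.491·111.32)² + (0.879·73.77)²) = √(2987.51008 + 4204.72229) = 84.807 km
11: √((-1.803·111.32)² + (0.873·73.77)²) = √(40284.48804 + 4147.51585) = 210.789 km
Sorted: 9 (47.416 km) < 1 (58.921 km) < 2 (77.570 km) < 10 (84.807 km) < 3 (89.722 km) < 8 (110.684 km) < …

9, 1, 2, 10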